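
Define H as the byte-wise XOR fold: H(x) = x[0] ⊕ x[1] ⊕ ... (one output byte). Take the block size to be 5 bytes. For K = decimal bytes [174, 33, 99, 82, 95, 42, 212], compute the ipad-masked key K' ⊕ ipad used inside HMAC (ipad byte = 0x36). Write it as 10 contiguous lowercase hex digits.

2936363636

Key decimal bytes [174, 33, 99, 82, 95, 42, 212] = ae 21 63 52 5f 2a d4 is 7 bytes > B = 5, so hash it first: H(key) = 1f, then zero-pad to 5 bytes: K' = 1f 00 00 00 00.
XOR each byte with 0x36: 1f⊕36=29, 00⊕36=36, 00⊕36=36, 00⊕36=36, 00⊕36=36.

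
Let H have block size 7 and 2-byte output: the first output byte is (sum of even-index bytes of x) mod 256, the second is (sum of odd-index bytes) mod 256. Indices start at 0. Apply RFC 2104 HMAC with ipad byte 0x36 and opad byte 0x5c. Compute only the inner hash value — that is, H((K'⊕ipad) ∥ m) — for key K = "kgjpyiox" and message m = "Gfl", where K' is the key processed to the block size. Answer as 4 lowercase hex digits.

93ad

Key "kgjpyiox" = 6b 67 6a 70 79 69 6f 78 is 8 bytes > B = 7, so hash it first: H(key) = bd b8, then zero-pad to 7 bytes: K' = bd b8 00 00 00 00 00.
K' ⊕ ipad = 8b 8e 36 36 36 36 36.
Inner input = 8b 8e 36 36 36 36 36 ∥ 47 66 6c.
Inner hash: even-index sum = 403 mod 256 = 147; odd-index sum = 429 mod 256 = 173 → 93 ad.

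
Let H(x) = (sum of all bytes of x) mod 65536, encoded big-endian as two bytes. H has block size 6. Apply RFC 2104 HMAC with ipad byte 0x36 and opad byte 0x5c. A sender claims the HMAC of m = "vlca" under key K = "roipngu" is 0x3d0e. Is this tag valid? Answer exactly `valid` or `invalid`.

Key "roipngu" = 72 6f 69 70 6e 67 75 is 7 bytes > B = 6, so hash it first: H(key) = 03 04, then zero-pad to 6 bytes: K' = 03 04 00 00 00 00.
K' ⊕ ipad = 35 32 36 36 36 36; K' ⊕ opad = 5f 58 5c 5c 5c 5c.
Inner hash: sum = 53+50+54+54+54+54+118+108+99+97 = 741 → 02 e5.
Outer hash (recomputed tag): sum = 95+88+92+92+92+92+2+229 = 782 → 03 0e.
Recomputed tag = 030e; claimed = 3d0e → mismatch.

invalid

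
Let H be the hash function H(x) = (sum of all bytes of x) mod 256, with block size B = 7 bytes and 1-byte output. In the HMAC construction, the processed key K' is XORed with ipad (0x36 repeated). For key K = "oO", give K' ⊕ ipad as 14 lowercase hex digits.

Key "oO" = 6f 4f is 2 bytes ≤ B = 7; zero-pad to 7 bytes: K' = 6f 4f 00 00 00 00 00.
XOR each byte with 0x36: 6f⊕36=59, 4f⊕36=79, 00⊕36=36, 00⊕36=36, 00⊕36=36, 00⊕36=36, 00⊕36=36.

59793636363636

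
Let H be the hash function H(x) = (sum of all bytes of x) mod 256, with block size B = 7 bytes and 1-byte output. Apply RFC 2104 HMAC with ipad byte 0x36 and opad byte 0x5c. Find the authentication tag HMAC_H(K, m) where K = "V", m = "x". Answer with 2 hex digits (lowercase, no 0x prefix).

4e

Key "V" = 56 is 1 byte ≤ B = 7; zero-pad to 7 bytes: K' = 56 00 00 00 00 00 00.
K' ⊕ ipad = 60 36 36 36 36 36 36.  K' ⊕ opad = 0a 5c 5c 5c 5c 5c 5c.
Inner input = (K'⊕ipad) ∥ m = 60 36 36 36 36 36 36 ∥ 78.
Inner hash: sum = 96+54+54+54+54+54+54+120 = 540; mod 256 = 28 → 1c.
Outer input = (K'⊕opad) ∥ inner = 0a 5c 5c 5c 5c 5c 5c ∥ 1c.
Outer hash (tag): sum = 10+92+92+92+92+92+92+28 = 590; mod 256 = 78 → 4e.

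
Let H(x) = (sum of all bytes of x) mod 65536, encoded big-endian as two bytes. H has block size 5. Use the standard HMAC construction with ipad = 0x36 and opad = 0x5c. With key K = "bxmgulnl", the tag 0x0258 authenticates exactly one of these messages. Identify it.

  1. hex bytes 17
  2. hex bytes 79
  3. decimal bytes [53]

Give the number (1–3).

2

Key "bxmgulnl" = 62 78 6d 67 75 6c 6e 6c is 8 bytes > B = 5, so hash it first: H(key) = 03 69, then zero-pad to 5 bytes: K' = 03 69 00 00 00.
K' ⊕ ipad = 35 5f 36 36 36; K' ⊕ opad = 5f 35 5c 5c 5c.
m1: inner = H(35 5f 36 36 36 17) = 01 4d; tag = H(5f 35 5c 5c 5c 01 4d) = 01f6
m2: inner = H(35 5f 36 36 36 79) = 01 af; tag = H(5f 35 5c 5c 5c 01 af) = 0258 ← matches
m3: inner = H(35 5f 36 36 36 35) = 01 6b; tag = H(5f 35 5c 5c 5c 01 6b) = 0214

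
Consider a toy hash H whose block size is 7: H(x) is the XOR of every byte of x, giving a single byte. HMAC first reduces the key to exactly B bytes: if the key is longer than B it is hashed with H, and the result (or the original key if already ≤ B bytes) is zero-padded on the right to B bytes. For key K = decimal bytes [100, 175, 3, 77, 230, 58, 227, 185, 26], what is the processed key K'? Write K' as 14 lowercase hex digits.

19000000000000

|K| = 9 > B = 7, so first hash the key.
H(K): XOR 64⊕af⊕03⊕4d⊕e6⊕3a⊕e3⊕b9⊕1a = 19.
Zero-pad H(K) = 19 to 7 bytes: K' = 19 00 00 00 00 00 00.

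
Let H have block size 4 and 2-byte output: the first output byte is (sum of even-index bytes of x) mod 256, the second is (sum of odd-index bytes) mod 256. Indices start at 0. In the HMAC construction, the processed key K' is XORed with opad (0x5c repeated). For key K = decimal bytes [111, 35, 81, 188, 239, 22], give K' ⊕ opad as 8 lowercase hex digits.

f3a95c5c

Key decimal bytes [111, 35, 81, 188, 239, 22] = 6f 23 51 bc ef 16 is 6 bytes > B = 4, so hash it first: H(key) = af f5, then zero-pad to 4 bytes: K' = af f5 00 00.
XOR each byte with 0x5c: af⊕5c=f3, f5⊕5c=a9, 00⊕5c=5c, 00⊕5c=5c.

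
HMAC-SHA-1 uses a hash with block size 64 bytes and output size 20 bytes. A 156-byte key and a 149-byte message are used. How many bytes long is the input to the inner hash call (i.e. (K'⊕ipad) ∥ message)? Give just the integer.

Key is 156 > 64 bytes, so it is hashed to 20 bytes then zero-padded to 64: |K'| = 64.
Inner input = (K'⊕ipad) ∥ m → 64 + 149 = 213 bytes.

213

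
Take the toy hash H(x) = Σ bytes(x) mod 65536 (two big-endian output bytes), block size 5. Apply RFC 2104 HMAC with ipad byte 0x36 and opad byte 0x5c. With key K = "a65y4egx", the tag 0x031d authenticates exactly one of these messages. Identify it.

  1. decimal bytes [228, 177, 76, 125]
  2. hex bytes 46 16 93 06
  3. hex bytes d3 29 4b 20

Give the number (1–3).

3

Key "a65y4egx" = 61 36 35 79 34 65 67 78 is 8 bytes > B = 5, so hash it first: H(key) = 02 bd, then zero-pad to 5 bytes: K' = 02 bd 00 00 00.
K' ⊕ ipad = 34 8b 36 36 36; K' ⊕ opad = 5e e1 5c 5c 5c.
m1: inner = H(34 8b 36 36 36 e4 b1 4c 7d) = 03 bf; tag = H(5e e1 5c 5c 5c 03 bf) = 0315
m2: inner = H(34 8b 36 36 36 46 16 93 06) = 02 56; tag = H(5e e1 5c 5c 5c 02 56) = 02ab
m3: inner = H(34 8b 36 36 36 d3 29 4b 20) = 02 c8; tag = H(5e e1 5c 5c 5c 02 c8) = 031d ← matches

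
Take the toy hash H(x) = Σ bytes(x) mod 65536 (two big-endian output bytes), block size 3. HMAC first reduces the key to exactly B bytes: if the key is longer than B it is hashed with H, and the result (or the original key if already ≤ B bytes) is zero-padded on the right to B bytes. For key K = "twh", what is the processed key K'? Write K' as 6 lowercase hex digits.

747768

Key "twh" = 74 77 68 is exactly B = 3 bytes: K' = 74 77 68.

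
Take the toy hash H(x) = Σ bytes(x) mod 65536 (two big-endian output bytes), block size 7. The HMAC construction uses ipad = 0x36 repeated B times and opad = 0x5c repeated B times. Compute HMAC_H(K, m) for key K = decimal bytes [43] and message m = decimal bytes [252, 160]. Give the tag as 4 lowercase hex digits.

039e

Key decimal bytes [43] = 2b is 1 byte ≤ B = 7; zero-pad to 7 bytes: K' = 2b 00 00 00 00 00 00.
K' ⊕ ipad = 1d 36 36 36 36 36 36.  K' ⊕ opad = 77 5c 5c 5c 5c 5c 5c.
Inner input = (K'⊕ipad) ∥ m = 1d 36 36 36 36 36 36 ∥ fc a0.
Inner hash: sum = 29+54+54+54+54+54+54+252+160 = 765 → 02 fd.
Outer input = (K'⊕opad) ∥ inner = 77 5c 5c 5c 5c 5c 5c ∥ 02 fd.
Outer hash (tag): sum = 119+92+92+92+92+92+92+2+253 = 926 → 03 9e.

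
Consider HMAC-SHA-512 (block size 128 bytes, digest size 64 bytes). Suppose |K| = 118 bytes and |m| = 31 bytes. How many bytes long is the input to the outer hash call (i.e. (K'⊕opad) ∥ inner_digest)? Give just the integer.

Key is 118 ≤ 128 bytes, zero-padded: |K'| = 128.
Outer input = (K'⊕opad) ∥ H(inner) → 128 + 64 = 192 bytes.

192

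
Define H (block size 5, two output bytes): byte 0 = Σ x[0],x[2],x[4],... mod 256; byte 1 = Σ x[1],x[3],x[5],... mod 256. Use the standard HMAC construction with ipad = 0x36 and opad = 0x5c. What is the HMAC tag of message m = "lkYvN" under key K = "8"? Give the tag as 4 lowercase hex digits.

9b13

Key "8" = 38 is 1 byte ≤ B = 5; zero-pad to 5 bytes: K' = 38 00 00 00 00.
K' ⊕ ipad = 0e 36 36 36 36.  K' ⊕ opad = 64 5c 5c 5c 5c.
Inner input = (K'⊕ipad) ∥ m = 0e 36 36 36 36 ∥ 6c 6b 59 76 4e.
Inner hash: even-index sum = 347 mod 256 = 91; odd-index sum = 383 mod 256 = 127 → 5b 7f.
Outer input = (K'⊕opad) ∥ inner = 64 5c 5c 5c 5c ∥ 5b 7f.
Outer hash (tag): even-index sum = 411 mod 256 = 155; odd-index sum = 275 mod 256 = 19 → 9b 13.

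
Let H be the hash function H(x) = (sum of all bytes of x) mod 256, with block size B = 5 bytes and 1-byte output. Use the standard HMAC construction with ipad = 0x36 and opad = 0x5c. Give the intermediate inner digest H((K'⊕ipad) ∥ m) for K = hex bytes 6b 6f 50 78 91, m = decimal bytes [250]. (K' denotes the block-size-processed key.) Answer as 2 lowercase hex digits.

0b

Key hex bytes 6b 6f 50 78 91 is exactly B = 5 bytes: K' = 6b 6f 50 78 91.
K' ⊕ ipad = 5d 59 66 4e a7.
Inner input = 5d 59 66 4e a7 ∥ fa.
Inner hash: sum = 93+89+102+78+167+250 = 779; mod 256 = 11 → 0b.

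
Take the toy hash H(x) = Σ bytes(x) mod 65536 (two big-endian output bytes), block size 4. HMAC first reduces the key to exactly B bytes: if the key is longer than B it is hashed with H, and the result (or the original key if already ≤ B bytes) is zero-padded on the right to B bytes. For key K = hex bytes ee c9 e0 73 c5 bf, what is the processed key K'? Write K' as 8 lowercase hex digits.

|K| = 6 > B = 4, so first hash the key.
H(K): sum = 238+201+224+115+197+191 = 1166 → 04 8e.
Zero-pad H(K) = 04 8e to 4 bytes: K' = 04 8e 00 00.

048e0000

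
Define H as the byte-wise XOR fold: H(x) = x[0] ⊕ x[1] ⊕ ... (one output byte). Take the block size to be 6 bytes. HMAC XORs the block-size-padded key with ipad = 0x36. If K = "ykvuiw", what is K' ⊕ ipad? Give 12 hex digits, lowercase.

4f5d40435f41

Key "ykvuiw" = 79 6b 76 75 69 77 is exactly B = 6 bytes: K' = 79 6b 76 75 69 77.
XOR each byte with 0x36: 79⊕36=4f, 6b⊕36=5d, 76⊕36=40, 75⊕36=43, 69⊕36=5f, 77⊕36=41.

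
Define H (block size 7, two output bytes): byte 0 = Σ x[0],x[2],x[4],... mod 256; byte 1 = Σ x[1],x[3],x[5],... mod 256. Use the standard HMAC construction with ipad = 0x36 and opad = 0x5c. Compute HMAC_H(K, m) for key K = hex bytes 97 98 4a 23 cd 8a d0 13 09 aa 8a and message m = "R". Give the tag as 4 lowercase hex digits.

53df

Key hex bytes 97 98 4a 23 cd 8a d0 13 09 aa 8a is 11 bytes > B = 7, so hash it first: H(key) = 11 02, then zero-pad to 7 bytes: K' = 11 02 00 00 00 00 00.
K' ⊕ ipad = 27 34 36 36 36 36 36.  K' ⊕ opad = 4d 5e 5c 5c 5c 5c 5c.
Inner input = (K'⊕ipad) ∥ m = 27 34 36 36 36 36 36 ∥ 52.
Inner hash: even-index sum = 201 mod 256 = 201; odd-index sum = 242 mod 256 = 242 → c9 f2.
Outer input = (K'⊕opad) ∥ inner = 4d 5e 5c 5c 5c 5c 5c ∥ c9 f2.
Outer hash (tag): even-index sum = 595 mod 256 = 83; odd-index sum = 479 mod 256 = 223 → 53 df.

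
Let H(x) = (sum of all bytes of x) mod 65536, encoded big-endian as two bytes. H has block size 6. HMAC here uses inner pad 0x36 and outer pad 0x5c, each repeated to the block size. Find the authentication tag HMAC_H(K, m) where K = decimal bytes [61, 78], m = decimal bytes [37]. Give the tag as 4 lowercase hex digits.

0264

Key decimal bytes [61, 78] = 3d 4e is 2 bytes ≤ B = 6; zero-pad to 6 bytes: K' = 3d 4e 00 00 00 00.
K' ⊕ ipad = 0b 78 36 36 36 36.  K' ⊕ opad = 61 12 5c 5c 5c 5c.
Inner input = (K'⊕ipad) ∥ m = 0b 78 36 36 36 36 ∥ 25.
Inner hash: sum = 11+120+54+54+54+54+37 = 384 → 01 80.
Outer input = (K'⊕opad) ∥ inner = 61 12 5c 5c 5c 5c ∥ 01 80.
Outer hash (tag): sum = 97+18+92+92+92+92+1+128 = 612 → 02 64.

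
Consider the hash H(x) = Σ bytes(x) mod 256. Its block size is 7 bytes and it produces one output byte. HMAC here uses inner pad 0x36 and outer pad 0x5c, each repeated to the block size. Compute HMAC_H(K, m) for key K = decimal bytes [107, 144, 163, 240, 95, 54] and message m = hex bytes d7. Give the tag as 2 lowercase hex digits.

Key decimal bytes [107, 144, 163, 240, 95, 54] = 6b 90 a3 f0 5f 36 is 6 bytes ≤ B = 7; zero-pad to 7 bytes: K' = 6b 90 a3 f0 5f 36 00.
K' ⊕ ipad = 5d a6 95 c6 69 00 36.  K' ⊕ opad = 37 cc ff ac 03 6a 5c.
Inner input = (K'⊕ipad) ∥ m = 5d a6 95 c6 69 00 36 ∥ d7.
Inner hash: sum = 93+166+149+198+105+0+54+215 = 980; mod 256 = 212 → d4.
Outer input = (K'⊕opad) ∥ inner = 37 cc ff ac 03 6a 5c ∥ d4.
Outer hash (tag): sum = 55+204+255+172+3+106+92+212 = 1099; mod 256 = 75 → 4b.

4b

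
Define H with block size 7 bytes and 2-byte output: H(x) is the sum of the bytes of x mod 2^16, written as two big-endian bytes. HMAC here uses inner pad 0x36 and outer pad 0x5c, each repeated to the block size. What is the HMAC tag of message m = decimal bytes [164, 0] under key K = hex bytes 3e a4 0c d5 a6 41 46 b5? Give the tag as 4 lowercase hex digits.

03a0

Key hex bytes 3e a4 0c d5 a6 41 46 b5 is 8 bytes > B = 7, so hash it first: H(key) = 03 a5, then zero-pad to 7 bytes: K' = 03 a5 00 00 00 00 00.
K' ⊕ ipad = 35 93 36 36 36 36 36.  K' ⊕ opad = 5f f9 5c 5c 5c 5c 5c.
Inner input = (K'⊕ipad) ∥ m = 35 93 36 36 36 36 36 ∥ a4 00.
Inner hash: sum = 53+147+54+54+54+54+54+164+0 = 634 → 02 7a.
Outer input = (K'⊕opad) ∥ inner = 5f f9 5c 5c 5c 5c 5c ∥ 02 7a.
Outer hash (tag): sum = 95+249+92+92+92+92+92+2+122 = 928 → 03 a0.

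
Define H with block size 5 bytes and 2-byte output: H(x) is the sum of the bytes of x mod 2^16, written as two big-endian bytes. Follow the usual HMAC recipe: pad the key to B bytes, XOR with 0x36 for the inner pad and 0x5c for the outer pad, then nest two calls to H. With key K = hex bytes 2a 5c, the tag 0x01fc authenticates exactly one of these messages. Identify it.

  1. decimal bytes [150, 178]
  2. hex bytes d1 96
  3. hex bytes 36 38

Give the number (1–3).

1

Key hex bytes 2a 5c is 2 bytes ≤ B = 5; zero-pad to 5 bytes: K' = 2a 5c 00 00 00.
K' ⊕ ipad = 1c 6a 36 36 36; K' ⊕ opad = 76 00 5c 5c 5c.
m1: inner = H(1c 6a 36 36 36 96 b2) = 02 70; tag = H(76 00 5c 5c 5c 02 70) = 01fc ← matches
m2: inner = H(1c 6a 36 36 36 d1 96) = 02 8f; tag = H(76 00 5c 5c 5c 02 8f) = 021b
m3: inner = H(1c 6a 36 36 36 36 38) = 01 96; tag = H(76 00 5c 5c 5c 01 96) = 0221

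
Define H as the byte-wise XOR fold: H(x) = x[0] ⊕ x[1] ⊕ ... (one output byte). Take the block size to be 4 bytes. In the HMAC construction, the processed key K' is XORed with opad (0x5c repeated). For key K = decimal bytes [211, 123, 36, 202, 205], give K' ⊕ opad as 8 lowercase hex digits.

Key decimal bytes [211, 123, 36, 202, 205] = d3 7b 24 ca cd is 5 bytes > B = 4, so hash it first: H(key) = 8b, then zero-pad to 4 bytes: K' = 8b 00 00 00.
XOR each byte with 0x5c: 8b⊕5c=d7, 00⊕5c=5c, 00⊕5c=5c, 00⊕5c=5c.

d75c5c5c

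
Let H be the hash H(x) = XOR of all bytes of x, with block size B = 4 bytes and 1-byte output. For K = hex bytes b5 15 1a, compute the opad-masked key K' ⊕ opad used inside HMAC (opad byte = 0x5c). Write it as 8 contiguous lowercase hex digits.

Key hex bytes b5 15 1a is 3 bytes ≤ B = 4; zero-pad to 4 bytes: K' = b5 15 1a 00.
XOR each byte with 0x5c: b5⊕5c=e9, 15⊕5c=49, 1a⊕5c=46, 00⊕5c=5c.

e949465c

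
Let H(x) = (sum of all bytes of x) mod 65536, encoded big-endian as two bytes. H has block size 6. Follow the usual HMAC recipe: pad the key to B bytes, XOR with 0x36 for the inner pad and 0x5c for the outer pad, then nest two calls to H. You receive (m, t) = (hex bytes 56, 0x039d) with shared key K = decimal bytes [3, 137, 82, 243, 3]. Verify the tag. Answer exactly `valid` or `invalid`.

invalid

Key decimal bytes [3, 137, 82, 243, 3] = 03 89 52 f3 03 is 5 bytes ≤ B = 6; zero-pad to 6 bytes: K' = 03 89 52 f3 03 00.
K' ⊕ ipad = 35 bf 64 c5 35 36; K' ⊕ opad = 5f d5 0e af 5f 5c.
Inner hash: sum = 53+191+100+197+53+54+86 = 734 → 02 de.
Outer hash (recomputed tag): sum = 95+213+14+175+95+92+2+222 = 908 → 03 8c.
Recomputed tag = 038c; claimed = 039d → mismatch.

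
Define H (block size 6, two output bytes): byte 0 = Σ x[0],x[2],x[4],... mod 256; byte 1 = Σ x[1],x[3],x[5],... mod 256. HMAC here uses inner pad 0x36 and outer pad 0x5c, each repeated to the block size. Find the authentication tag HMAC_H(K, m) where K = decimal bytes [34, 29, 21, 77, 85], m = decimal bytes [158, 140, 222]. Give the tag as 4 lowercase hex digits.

e616

Key decimal bytes [34, 29, 21, 77, 85] = 22 1d 15 4d 55 is 5 bytes ≤ B = 6; zero-pad to 6 bytes: K' = 22 1d 15 4d 55 00.
K' ⊕ ipad = 14 2b 23 7b 63 36.  K' ⊕ opad = 7e 41 49 11 09 5c.
Inner input = (K'⊕ipad) ∥ m = 14 2b 23 7b 63 36 ∥ 9e 8c de.
Inner hash: even-index sum = 534 mod 256 = 22; odd-index sum = 360 mod 256 = 104 → 16 68.
Outer input = (K'⊕opad) ∥ inner = 7e 41 49 11 09 5c ∥ 16 68.
Outer hash (tag): even-index sum = 230 mod 256 = 230; odd-index sum = 278 mod 256 = 22 → e6 16.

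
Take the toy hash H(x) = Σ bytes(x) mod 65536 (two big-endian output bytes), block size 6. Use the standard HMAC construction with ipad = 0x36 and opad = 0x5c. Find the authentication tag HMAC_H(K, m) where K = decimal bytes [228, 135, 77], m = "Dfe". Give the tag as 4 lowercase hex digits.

036a

Key decimal bytes [228, 135, 77] = e4 87 4d is 3 bytes ≤ B = 6; zero-pad to 6 bytes: K' = e4 87 4d 00 00 00.
K' ⊕ ipad = d2 b1 7b 36 36 36.  K' ⊕ opad = b8 db 11 5c 5c 5c.
Inner input = (K'⊕ipad) ∥ m = d2 b1 7b 36 36 36 ∥ 44 66 65.
Inner hash: sum = 210+177+123+54+54+54+68+102+101 = 943 → 03 af.
Outer input = (K'⊕opad) ∥ inner = b8 db 11 5c 5c 5c ∥ 03 af.
Outer hash (tag): sum = 184+219+17+92+92+92+3+175 = 874 → 03 6a.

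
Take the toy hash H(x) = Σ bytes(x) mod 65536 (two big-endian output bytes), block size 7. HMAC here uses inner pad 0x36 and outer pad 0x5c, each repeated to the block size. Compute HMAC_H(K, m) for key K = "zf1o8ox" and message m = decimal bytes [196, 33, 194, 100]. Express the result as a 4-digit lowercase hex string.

Key "zf1o8ox" = 7a 66 31 6f 38 6f 78 is exactly B = 7 bytes: K' = 7a 66 31 6f 38 6f 78.
K' ⊕ ipad = 4c 50 07 59 0e 59 4e.  K' ⊕ opad = 26 3a 6d 33 64 33 24.
Inner input = (K'⊕ipad) ∥ m = 4c 50 07 59 0e 59 4e ∥ c4 21 c2 64.
Inner hash: sum = 76+80+7+89+14+89+78+196+33+194+100 = 956 → 03 bc.
Outer input = (K'⊕opad) ∥ inner = 26 3a 6d 33 64 33 24 ∥ 03 bc.
Outer hash (tag): sum = 38+58+109+51+100+51+36+3+188 = 634 → 02 7a.

027a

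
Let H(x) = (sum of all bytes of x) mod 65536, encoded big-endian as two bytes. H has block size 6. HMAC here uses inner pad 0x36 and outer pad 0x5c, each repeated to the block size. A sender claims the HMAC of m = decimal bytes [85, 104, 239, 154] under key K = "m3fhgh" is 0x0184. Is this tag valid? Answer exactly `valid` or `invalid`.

Key "m3fhgh" = 6d 33 66 68 67 68 is exactly B = 6 bytes: K' = 6d 33 66 68 67 68.
K' ⊕ ipad = 5b 05 50 5e 51 5e; K' ⊕ opad = 31 6f 3a 34 3b 34.
Inner hash: sum = 91+5+80+94+81+94+85+104+239+154 = 1027 → 04 03.
Outer hash (recomputed tag): sum = 49+111+58+52+59+52+4+3 = 388 → 01 84.
Recomputed tag = 0184; claimed = 0184 → match.

valid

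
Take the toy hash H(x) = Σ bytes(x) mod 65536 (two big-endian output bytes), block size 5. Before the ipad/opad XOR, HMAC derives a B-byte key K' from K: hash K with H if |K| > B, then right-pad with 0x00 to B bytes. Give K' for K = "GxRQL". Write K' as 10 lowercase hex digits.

Key "GxRQL" = 47 78 52 51 4c is exactly B = 5 bytes: K' = 47 78 52 51 4c.

477852514c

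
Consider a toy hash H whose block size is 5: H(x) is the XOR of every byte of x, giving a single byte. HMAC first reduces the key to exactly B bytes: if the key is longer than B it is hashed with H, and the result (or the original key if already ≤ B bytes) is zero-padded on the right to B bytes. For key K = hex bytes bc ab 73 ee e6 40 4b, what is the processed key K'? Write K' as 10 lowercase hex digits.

6700000000

|K| = 7 > B = 5, so first hash the key.
H(K): XOR bc⊕ab⊕73⊕ee⊕e6⊕40⊕4b = 67.
Zero-pad H(K) = 67 to 5 bytes: K' = 67 00 00 00 00.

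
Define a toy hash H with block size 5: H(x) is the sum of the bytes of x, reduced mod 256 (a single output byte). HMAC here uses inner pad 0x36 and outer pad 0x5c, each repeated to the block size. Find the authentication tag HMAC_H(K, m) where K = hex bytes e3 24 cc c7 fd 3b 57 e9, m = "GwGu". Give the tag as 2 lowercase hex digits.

Key hex bytes e3 24 cc c7 fd 3b 57 e9 is 8 bytes > B = 5, so hash it first: H(key) = 12, then zero-pad to 5 bytes: K' = 12 00 00 00 00.
K' ⊕ ipad = 24 36 36 36 36.  K' ⊕ opad = 4e 5c 5c 5c 5c.
Inner input = (K'⊕ipad) ∥ m = 24 36 36 36 36 ∥ 47 77 47 75.
Inner hash: sum = 36+54+54+54+54+71+119+71+117 = 630; mod 256 = 118 → 76.
Outer input = (K'⊕opad) ∥ inner = 4e 5c 5c 5c 5c ∥ 76.
Outer hash (tag): sum = 78+92+92+92+92+118 = 564; mod 256 = 52 → 34.

34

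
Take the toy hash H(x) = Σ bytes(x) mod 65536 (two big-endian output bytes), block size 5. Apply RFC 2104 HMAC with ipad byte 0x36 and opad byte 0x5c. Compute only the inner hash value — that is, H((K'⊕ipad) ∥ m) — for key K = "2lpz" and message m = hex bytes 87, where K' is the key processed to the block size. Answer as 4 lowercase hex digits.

01ad

Key "2lpz" = 32 6c 70 7a is 4 bytes ≤ B = 5; zero-pad to 5 bytes: K' = 32 6c 70 7a 00.
K' ⊕ ipad = 04 5a 46 4c 36.
Inner input = 04 5a 46 4c 36 ∥ 87.
Inner hash: sum = 4+90+70+76+54+135 = 429 → 01 ad.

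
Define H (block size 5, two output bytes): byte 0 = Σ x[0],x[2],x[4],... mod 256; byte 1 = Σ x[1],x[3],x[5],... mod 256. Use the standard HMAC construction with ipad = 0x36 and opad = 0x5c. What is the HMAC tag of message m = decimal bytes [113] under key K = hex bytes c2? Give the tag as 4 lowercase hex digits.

3318

Key hex bytes c2 is 1 byte ≤ B = 5; zero-pad to 5 bytes: K' = c2 00 00 00 00.
K' ⊕ ipad = f4 36 36 36 36.  K' ⊕ opad = 9e 5c 5c 5c 5c.
Inner input = (K'⊕ipad) ∥ m = f4 36 36 36 36 ∥ 71.
Inner hash: even-index sum = 352 mod 256 = 96; odd-index sum = 221 mod 256 = 221 → 60 dd.
Outer input = (K'⊕opad) ∥ inner = 9e 5c 5c 5c 5c ∥ 60 dd.
Outer hash (tag): even-index sum = 563 mod 256 = 51; odd-index sum = 280 mod 256 = 24 → 33 18.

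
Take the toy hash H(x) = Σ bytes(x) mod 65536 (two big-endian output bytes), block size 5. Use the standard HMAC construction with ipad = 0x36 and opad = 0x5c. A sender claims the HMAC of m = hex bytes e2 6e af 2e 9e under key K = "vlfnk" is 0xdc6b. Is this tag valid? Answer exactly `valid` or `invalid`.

Key "vlfnk" = 76 6c 66 6e 6b is exactly B = 5 bytes: K' = 76 6c 66 6e 6b.
K' ⊕ ipad = 40 5a 50 58 5d; K' ⊕ opad = 2a 30 3a 32 37.
Inner hash: sum = 64+90+80+88+93+226+110+175+46+158 = 1130 → 04 6a.
Outer hash (recomputed tag): sum = 42+48+58+50+55+4+106 = 363 → 01 6b.
Recomputed tag = 016b; claimed = dc6b → mismatch.

invalid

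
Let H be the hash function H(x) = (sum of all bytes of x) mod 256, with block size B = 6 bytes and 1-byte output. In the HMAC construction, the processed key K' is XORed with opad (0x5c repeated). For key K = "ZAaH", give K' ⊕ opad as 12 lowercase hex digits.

Key "ZAaH" = 5a 41 61 48 is 4 bytes ≤ B = 6; zero-pad to 6 bytes: K' = 5a 41 61 48 00 00.
XOR each byte with 0x5c: 5a⊕5c=06, 41⊕5c=1d, 61⊕5c=3d, 48⊕5c=14, 00⊕5c=5c, 00⊕5c=5c.

061d3d145c5c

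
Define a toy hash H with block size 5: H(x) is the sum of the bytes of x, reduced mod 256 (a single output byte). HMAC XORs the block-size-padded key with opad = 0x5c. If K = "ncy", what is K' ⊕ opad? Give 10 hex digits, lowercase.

Key "ncy" = 6e 63 79 is 3 bytes ≤ B = 5; zero-pad to 5 bytes: K' = 6e 63 79 00 00.
XOR each byte with 0x5c: 6e⊕5c=32, 63⊕5c=3f, 79⊕5c=25, 00⊕5c=5c, 00⊕5c=5c.

323f255c5c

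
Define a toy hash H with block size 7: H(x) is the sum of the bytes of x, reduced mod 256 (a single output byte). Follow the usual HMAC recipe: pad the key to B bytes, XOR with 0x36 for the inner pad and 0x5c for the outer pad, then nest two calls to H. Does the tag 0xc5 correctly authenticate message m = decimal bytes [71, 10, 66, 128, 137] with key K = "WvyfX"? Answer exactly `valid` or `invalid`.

invalid

Key "WvyfX" = 57 76 79 66 58 is 5 bytes ≤ B = 7; zero-pad to 7 bytes: K' = 57 76 79 66 58 00 00.
K' ⊕ ipad = 61 40 4f 50 6e 36 36; K' ⊕ opad = 0b 2a 25 3a 04 5c 5c.
Inner hash: sum = 97+64+79+80+110+54+54+71+10+66+128+137 = 950; mod 256 = 182 → b6.
Outer hash (recomputed tag): sum = 11+42+37+58+4+92+92+182 = 518; mod 256 = 6 → 06.
Recomputed tag = 06; claimed = c5 → mismatch.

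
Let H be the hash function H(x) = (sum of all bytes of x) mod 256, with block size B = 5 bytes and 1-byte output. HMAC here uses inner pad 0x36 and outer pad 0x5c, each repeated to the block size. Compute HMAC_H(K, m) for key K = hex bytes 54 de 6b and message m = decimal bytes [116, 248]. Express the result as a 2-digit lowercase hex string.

f8

Key hex bytes 54 de 6b is 3 bytes ≤ B = 5; zero-pad to 5 bytes: K' = 54 de 6b 00 00.
K' ⊕ ipad = 62 e8 5d 36 36.  K' ⊕ opad = 08 82 37 5c 5c.
Inner input = (K'⊕ipad) ∥ m = 62 e8 5d 36 36 ∥ 74 f8.
Inner hash: sum = 98+232+93+54+54+116+248 = 895; mod 256 = 127 → 7f.
Outer input = (K'⊕opad) ∥ inner = 08 82 37 5c 5c ∥ 7f.
Outer hash (tag): sum = 8+130+55+92+92+127 = 504; mod 256 = 248 → f8.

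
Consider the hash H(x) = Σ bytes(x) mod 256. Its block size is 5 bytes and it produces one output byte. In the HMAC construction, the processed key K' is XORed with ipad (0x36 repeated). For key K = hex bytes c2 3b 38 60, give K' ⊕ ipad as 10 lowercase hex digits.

f40d0e5636

Key hex bytes c2 3b 38 60 is 4 bytes ≤ B = 5; zero-pad to 5 bytes: K' = c2 3b 38 60 00.
XOR each byte with 0x36: c2⊕36=f4, 3b⊕36=0d, 38⊕36=0e, 60⊕36=56, 00⊕36=36.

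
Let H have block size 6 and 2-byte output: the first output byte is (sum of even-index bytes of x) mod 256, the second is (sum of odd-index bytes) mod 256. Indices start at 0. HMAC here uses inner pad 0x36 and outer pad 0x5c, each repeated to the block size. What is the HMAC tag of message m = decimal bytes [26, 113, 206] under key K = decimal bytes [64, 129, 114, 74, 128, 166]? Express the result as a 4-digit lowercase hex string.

Key decimal bytes [64, 129, 114, 74, 128, 166] = 40 81 72 4a 80 a6 is exactly B = 6 bytes: K' = 40 81 72 4a 80 a6.
K' ⊕ ipad = 76 b7 44 7c b6 90.  K' ⊕ opad = 1c dd 2e 16 dc fa.
Inner input = (K'⊕ipad) ∥ m = 76 b7 44 7c b6 90 ∥ 1a 71 ce.
Inner hash: even-index sum = 600 mod 256 = 88; odd-index sum = 564 mod 256 = 52 → 58 34.
Outer input = (K'⊕opad) ∥ inner = 1c dd 2e 16 dc fa ∥ 58 34.
Outer hash (tag): even-index sum = 382 mod 256 = 126; odd-index sum = 545 mod 256 = 33 → 7e 21.

7e21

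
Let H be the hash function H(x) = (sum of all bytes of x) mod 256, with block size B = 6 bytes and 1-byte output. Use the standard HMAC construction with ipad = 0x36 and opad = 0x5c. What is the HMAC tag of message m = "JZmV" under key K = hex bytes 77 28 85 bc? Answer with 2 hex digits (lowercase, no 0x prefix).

7f

Key hex bytes 77 28 85 bc is 4 bytes ≤ B = 6; zero-pad to 6 bytes: K' = 77 28 85 bc 00 00.
K' ⊕ ipad = 41 1e b3 8a 36 36.  K' ⊕ opad = 2b 74 d9 e0 5c 5c.
Inner input = (K'⊕ipad) ∥ m = 41 1e b3 8a 36 36 ∥ 4a 5a 6d 56.
Inner hash: sum = 65+30+179+138+54+54+74+90+109+86 = 879; mod 256 = 111 → 6f.
Outer input = (K'⊕opad) ∥ inner = 2b 74 d9 e0 5c 5c ∥ 6f.
Outer hash (tag): sum = 43+116+217+224+92+92+111 = 895; mod 256 = 127 → 7f.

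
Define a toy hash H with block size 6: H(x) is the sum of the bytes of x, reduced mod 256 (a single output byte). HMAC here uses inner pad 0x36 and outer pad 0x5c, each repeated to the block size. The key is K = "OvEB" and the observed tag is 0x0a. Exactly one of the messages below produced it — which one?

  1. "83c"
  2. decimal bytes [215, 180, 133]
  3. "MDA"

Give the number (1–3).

Key "OvEB" = 4f 76 45 42 is 4 bytes ≤ B = 6; zero-pad to 6 bytes: K' = 4f 76 45 42 00 00.
K' ⊕ ipad = 79 40 73 74 36 36; K' ⊕ opad = 13 2a 19 1e 5c 5c.
m1: inner = H(79 40 73 74 36 36 38 33 63) = da; tag = H(13 2a 19 1e 5c 5c da) = 06
m2: inner = H(79 40 73 74 36 36 d7 b4 85) = 1c; tag = H(13 2a 19 1e 5c 5c 1c) = 48
m3: inner = H(79 40 73 74 36 36 4d 44 41) = de; tag = H(13 2a 19 1e 5c 5c de) = 0a ← matches

3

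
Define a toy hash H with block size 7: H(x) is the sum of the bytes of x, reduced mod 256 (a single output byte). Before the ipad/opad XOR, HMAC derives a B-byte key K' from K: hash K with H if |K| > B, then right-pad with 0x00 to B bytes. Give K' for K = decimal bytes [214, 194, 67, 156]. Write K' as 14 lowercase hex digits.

d6c2439c000000

Key decimal bytes [214, 194, 67, 156] = d6 c2 43 9c is 4 bytes ≤ B = 7; zero-pad to 7 bytes: K' = d6 c2 43 9c 00 00 00.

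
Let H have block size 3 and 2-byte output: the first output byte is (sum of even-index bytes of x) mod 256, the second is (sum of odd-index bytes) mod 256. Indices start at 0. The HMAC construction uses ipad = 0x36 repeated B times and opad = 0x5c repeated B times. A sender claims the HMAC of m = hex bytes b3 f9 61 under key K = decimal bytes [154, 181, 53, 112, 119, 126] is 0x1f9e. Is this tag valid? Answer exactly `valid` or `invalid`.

valid

Key decimal bytes [154, 181, 53, 112, 119, 126] = 9a b5 35 70 77 7e is 6 bytes > B = 3, so hash it first: H(key) = 46 a3, then zero-pad to 3 bytes: K' = 46 a3 00.
K' ⊕ ipad = 70 95 36; K' ⊕ opad = 1a ff 5c.
Inner hash: even-index sum = 415 mod 256 = 159; odd-index sum = 425 mod 256 = 169 → 9f a9.
Outer hash (recomputed tag): even-index sum = 287 mod 256 = 31; odd-index sum = 414 mod 256 = 158 → 1f 9e.
Recomputed tag = 1f9e; claimed = 1f9e → match.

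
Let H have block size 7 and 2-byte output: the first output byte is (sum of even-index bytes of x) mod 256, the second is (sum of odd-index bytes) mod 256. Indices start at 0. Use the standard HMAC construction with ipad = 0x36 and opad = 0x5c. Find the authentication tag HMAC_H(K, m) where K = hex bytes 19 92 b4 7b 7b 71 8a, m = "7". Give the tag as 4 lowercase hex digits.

Key hex bytes 19 92 b4 7b 7b 71 8a is exactly B = 7 bytes: K' = 19 92 b4 7b 7b 71 8a.
K' ⊕ ipad = 2f a4 82 4d 4d 47 bc.  K' ⊕ opad = 45 ce e8 27 27 2d d6.
Inner input = (K'⊕ipad) ∥ m = 2f a4 82 4d 4d 47 bc ∥ 37.
Inner hash: even-index sum = 442 mod 256 = 186; odd-index sum = 367 mod 256 = 111 → ba 6f.
Outer input = (K'⊕opad) ∥ inner = 45 ce e8 27 27 2d d6 ∥ ba 6f.
Outer hash (tag): even-index sum = 665 mod 256 = 153; odd-index sum = 476 mod 256 = 220 → 99 dc.

99dc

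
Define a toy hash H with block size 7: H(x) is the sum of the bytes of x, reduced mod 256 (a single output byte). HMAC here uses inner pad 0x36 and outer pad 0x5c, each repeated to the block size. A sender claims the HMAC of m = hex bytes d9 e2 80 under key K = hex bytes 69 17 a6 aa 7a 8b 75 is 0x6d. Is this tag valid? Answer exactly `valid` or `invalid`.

Key hex bytes 69 17 a6 aa 7a 8b 75 is exactly B = 7 bytes: K' = 69 17 a6 aa 7a 8b 75.
K' ⊕ ipad = 5f 21 90 9c 4c bd 43; K' ⊕ opad = 35 4b fa f6 26 d7 29.
Inner hash: sum = 95+33+144+156+76+189+67+217+226+128 = 1331; mod 256 = 51 → 33.
Outer hash (recomputed tag): sum = 53+75+250+246+38+215+41+51 = 969; mod 256 = 201 → c9.
Recomputed tag = c9; claimed = 6d → mismatch.

invalid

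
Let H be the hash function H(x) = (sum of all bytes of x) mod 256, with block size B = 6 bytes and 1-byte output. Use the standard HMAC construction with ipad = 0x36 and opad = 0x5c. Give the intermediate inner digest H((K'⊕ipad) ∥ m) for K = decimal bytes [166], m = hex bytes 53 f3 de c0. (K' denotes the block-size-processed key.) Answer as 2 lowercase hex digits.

Key decimal bytes [166] = a6 is 1 byte ≤ B = 6; zero-pad to 6 bytes: K' = a6 00 00 00 00 00.
K' ⊕ ipad = 90 36 36 36 36 36.
Inner input = 90 36 36 36 36 36 ∥ 53 f3 de c0.
Inner hash: sum = 144+54+54+54+54+54+83+243+222+192 = 1154; mod 256 = 130 → 82.

82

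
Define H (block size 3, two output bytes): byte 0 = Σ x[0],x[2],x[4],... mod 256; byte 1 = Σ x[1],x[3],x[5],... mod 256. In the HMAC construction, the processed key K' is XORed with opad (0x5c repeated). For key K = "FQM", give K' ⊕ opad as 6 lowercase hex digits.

1a0d11

Key "FQM" = 46 51 4d is exactly B = 3 bytes: K' = 46 51 4d.
XOR each byte with 0x5c: 46⊕5c=1a, 51⊕5c=0d, 4d⊕5c=11.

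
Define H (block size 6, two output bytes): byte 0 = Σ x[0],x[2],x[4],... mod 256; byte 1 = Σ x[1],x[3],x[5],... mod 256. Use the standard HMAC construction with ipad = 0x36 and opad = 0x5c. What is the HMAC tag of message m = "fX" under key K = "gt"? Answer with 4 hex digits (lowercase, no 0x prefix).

Key "gt" = 67 74 is 2 bytes ≤ B = 6; zero-pad to 6 bytes: K' = 67 74 00 00 00 00.
K' ⊕ ipad = 51 42 36 36 36 36.  K' ⊕ opad = 3b 28 5c 5c 5c 5c.
Inner input = (K'⊕ipad) ∥ m = 51 42 36 36 36 36 ∥ 66 58.
Inner hash: even-index sum = 291 mod 256 = 35; odd-index sum = 262 mod 256 = 6 → 23 06.
Outer input = (K'⊕opad) ∥ inner = 3b 28 5c 5c 5c 5c ∥ 23 06.
Outer hash (tag): even-index sum = 278 mod 256 = 22; odd-index sum = 230 mod 256 = 230 → 16 e6.

16e6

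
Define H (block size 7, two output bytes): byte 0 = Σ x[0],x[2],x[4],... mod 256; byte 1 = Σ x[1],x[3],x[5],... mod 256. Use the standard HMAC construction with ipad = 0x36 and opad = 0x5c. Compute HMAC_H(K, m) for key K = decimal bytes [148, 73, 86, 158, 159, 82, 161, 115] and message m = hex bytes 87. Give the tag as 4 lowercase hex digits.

Key decimal bytes [148, 73, 86, 158, 159, 82, 161, 115] = 94 49 56 9e 9f 52 a1 73 is 8 bytes > B = 7, so hash it first: H(key) = 2a ac, then zero-pad to 7 bytes: K' = 2a ac 00 00 00 00 00.
K' ⊕ ipad = 1c 9a 36 36 36 36 36.  K' ⊕ opad = 76 f0 5c 5c 5c 5c 5c.
Inner input = (K'⊕ipad) ∥ m = 1c 9a 36 36 36 36 36 ∥ 87.
Inner hash: even-index sum = 190 mod 256 = 190; odd-index sum = 397 mod 256 = 141 → be 8d.
Outer input = (K'⊕opad) ∥ inner = 76 f0 5c 5c 5c 5c 5c ∥ be 8d.
Outer hash (tag): even-index sum = 535 mod 256 = 23; odd-index sum = 614 mod 256 = 102 → 17 66.

1766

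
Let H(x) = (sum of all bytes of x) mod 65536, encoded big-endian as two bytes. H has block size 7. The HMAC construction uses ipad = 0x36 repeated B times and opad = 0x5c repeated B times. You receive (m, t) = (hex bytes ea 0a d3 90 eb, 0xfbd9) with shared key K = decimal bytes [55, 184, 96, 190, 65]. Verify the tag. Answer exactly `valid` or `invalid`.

Key decimal bytes [55, 184, 96, 190, 65] = 37 b8 60 be 41 is 5 bytes ≤ B = 7; zero-pad to 7 bytes: K' = 37 b8 60 be 41 00 00.
K' ⊕ ipad = 01 8e 56 88 77 36 36; K' ⊕ opad = 6b e4 3c e2 1d 5c 5c.
Inner hash: sum = 1+142+86+136+119+54+54+234+10+211+144+235 = 1426 → 05 92.
Outer hash (recomputed tag): sum = 107+228+60+226+29+92+92+5+146 = 985 → 03 d9.
Recomputed tag = 03d9; claimed = fbd9 → mismatch.

invalid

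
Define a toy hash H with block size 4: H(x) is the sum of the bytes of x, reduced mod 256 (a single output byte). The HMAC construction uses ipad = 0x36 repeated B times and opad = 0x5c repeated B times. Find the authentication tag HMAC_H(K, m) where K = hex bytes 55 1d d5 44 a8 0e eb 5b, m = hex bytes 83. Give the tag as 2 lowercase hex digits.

Key hex bytes 55 1d d5 44 a8 0e eb 5b is 8 bytes > B = 4, so hash it first: H(key) = 87, then zero-pad to 4 bytes: K' = 87 00 00 00.
K' ⊕ ipad = b1 36 36 36.  K' ⊕ opad = db 5c 5c 5c.
Inner input = (K'⊕ipad) ∥ m = b1 36 36 36 ∥ 83.
Inner hash: sum = 177+54+54+54+131 = 470; mod 256 = 214 → d6.
Outer input = (K'⊕opad) ∥ inner = db 5c 5c 5c ∥ d6.
Outer hash (tag): sum = 219+92+92+92+214 = 709; mod 256 = 197 → c5.

c5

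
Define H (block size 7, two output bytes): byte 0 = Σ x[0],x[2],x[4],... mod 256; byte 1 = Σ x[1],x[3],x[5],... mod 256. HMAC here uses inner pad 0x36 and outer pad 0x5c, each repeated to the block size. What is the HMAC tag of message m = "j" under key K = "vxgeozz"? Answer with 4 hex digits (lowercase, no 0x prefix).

Key "vxgeozz" = 76 78 67 65 6f 7a 7a is exactly B = 7 bytes: K' = 76 78 67 65 6f 7a 7a.
K' ⊕ ipad = 40 4e 51 53 59 4c 4c.  K' ⊕ opad = 2a 24 3b 39 33 26 26.
Inner input = (K'⊕ipad) ∥ m = 40 4e 51 53 59 4c 4c ∥ 6a.
Inner hash: even-index sum = 310 mod 256 = 54; odd-index sum = 343 mod 256 = 87 → 36 57.
Outer input = (K'⊕opad) ∥ inner = 2a 24 3b 39 33 26 26 ∥ 36 57.
Outer hash (tag): even-index sum = 277 mod 256 = 21; odd-index sum = 185 mod 256 = 185 → 15 b9.

15b9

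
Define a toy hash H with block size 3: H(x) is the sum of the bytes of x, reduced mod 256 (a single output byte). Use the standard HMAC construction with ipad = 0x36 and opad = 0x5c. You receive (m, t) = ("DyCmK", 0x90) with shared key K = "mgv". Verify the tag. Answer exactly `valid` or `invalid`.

Key "mgv" = 6d 67 76 is exactly B = 3 bytes: K' = 6d 67 76.
K' ⊕ ipad = 5b 51 40; K' ⊕ opad = 31 3b 2a.
Inner hash: sum = 91+81+64+68+121+67+109+75 = 676; mod 256 = 164 → a4.
Outer hash (recomputed tag): sum = 49+59+42+164 = 314; mod 256 = 58 → 3a.
Recomputed tag = 3a; claimed = 90 → mismatch.

invalid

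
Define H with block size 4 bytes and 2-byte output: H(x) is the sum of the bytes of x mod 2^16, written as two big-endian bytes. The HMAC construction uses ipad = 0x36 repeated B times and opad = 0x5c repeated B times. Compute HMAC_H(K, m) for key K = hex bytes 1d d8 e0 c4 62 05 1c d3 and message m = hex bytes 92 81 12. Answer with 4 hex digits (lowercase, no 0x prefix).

Key hex bytes 1d d8 e0 c4 62 05 1c d3 is 8 bytes > B = 4, so hash it first: H(key) = 03 ef, then zero-pad to 4 bytes: K' = 03 ef 00 00.
K' ⊕ ipad = 35 d9 36 36.  K' ⊕ opad = 5f b3 5c 5c.
Inner input = (K'⊕ipad) ∥ m = 35 d9 36 36 ∥ 92 81 12.
Inner hash: sum = 53+217+54+54+146+129+18 = 671 → 02 9f.
Outer input = (K'⊕opad) ∥ inner = 5f b3 5c 5c ∥ 02 9f.
Outer hash (tag): sum = 95+179+92+92+2+159 = 619 → 02 6b.

026b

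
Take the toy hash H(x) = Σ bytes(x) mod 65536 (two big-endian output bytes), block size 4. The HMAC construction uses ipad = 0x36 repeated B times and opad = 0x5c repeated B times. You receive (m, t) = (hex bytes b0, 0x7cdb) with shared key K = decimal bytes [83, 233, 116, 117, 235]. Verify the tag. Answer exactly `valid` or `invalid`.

invalid

Key decimal bytes [83, 233, 116, 117, 235] = 53 e9 74 75 eb is 5 bytes > B = 4, so hash it first: H(key) = 03 10, then zero-pad to 4 bytes: K' = 03 10 00 00.
K' ⊕ ipad = 35 26 36 36; K' ⊕ opad = 5f 4c 5c 5c.
Inner hash: sum = 53+38+54+54+176 = 375 → 01 77.
Outer hash (recomputed tag): sum = 95+76+92+92+1+119 = 475 → 01 db.
Recomputed tag = 01db; claimed = 7cdb → mismatch.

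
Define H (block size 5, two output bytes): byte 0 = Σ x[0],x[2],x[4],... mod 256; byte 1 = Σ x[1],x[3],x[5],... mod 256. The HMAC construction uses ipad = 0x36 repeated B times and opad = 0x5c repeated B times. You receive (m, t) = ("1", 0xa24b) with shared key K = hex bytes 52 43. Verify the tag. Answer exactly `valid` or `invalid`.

Key hex bytes 52 43 is 2 bytes ≤ B = 5; zero-pad to 5 bytes: K' = 52 43 00 00 00.
K' ⊕ ipad = 64 75 36 36 36; K' ⊕ opad = 0e 1f 5c 5c 5c.
Inner hash: even-index sum = 208 mod 256 = 208; odd-index sum = 220 mod 256 = 220 → d0 dc.
Outer hash (recomputed tag): even-index sum = 418 mod 256 = 162; odd-index sum = 331 mod 256 = 75 → a2 4b.
Recomputed tag = a24b; claimed = a24b → match.

valid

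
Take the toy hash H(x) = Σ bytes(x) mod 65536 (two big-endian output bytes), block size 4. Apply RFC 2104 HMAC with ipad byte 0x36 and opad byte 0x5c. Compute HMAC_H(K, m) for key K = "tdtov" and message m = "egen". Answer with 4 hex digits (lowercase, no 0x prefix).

Key "tdtov" = 74 64 74 6f 76 is 5 bytes > B = 4, so hash it first: H(key) = 02 31, then zero-pad to 4 bytes: K' = 02 31 00 00.
K' ⊕ ipad = 34 07 36 36.  K' ⊕ opad = 5e 6d 5c 5c.
Inner input = (K'⊕ipad) ∥ m = 34 07 36 36 ∥ 65 67 65 6e.
Inner hash: sum = 52+7+54+54+101+103+101+110 = 582 → 02 46.
Outer input = (K'⊕opad) ∥ inner = 5e 6d 5c 5c ∥ 02 46.
Outer hash (tag): sum = 94+109+92+92+2+70 = 459 → 01 cb.

01cb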